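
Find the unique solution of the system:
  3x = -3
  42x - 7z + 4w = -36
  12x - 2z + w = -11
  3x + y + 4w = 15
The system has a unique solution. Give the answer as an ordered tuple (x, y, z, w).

Form the augmented matrix and row-reduce:
  [  3  0   0  0  |   -3 ]
  [ 42  0  -7  4  |  -36 ]
  [ 12  0  -2  1  |  -11 ]
  [  3  1   0  4  |   15 ]
Multiply ρ1 by 1/3.
  [  1  0   0  0  |   -1 ]
  [ 42  0  -7  4  |  -36 ]
  [ 12  0  -2  1  |  -11 ]
  [  3  1   0  4  |   15 ]
Subtract 42 times ρ1 from ρ2.
  [  1  0   0  0  |   -1 ]
  [  0  0  -7  4  |    6 ]
  [ 12  0  -2  1  |  -11 ]
  [  3  1   0  4  |   15 ]
Subtract 12 times ρ1 from ρ3.
  [ 1  0   0  0  |  -1 ]
  [ 0  0  -7  4  |   6 ]
  [ 0  0  -2  1  |   1 ]
  [ 3  1   0  4  |  15 ]
Subtract 3 times ρ1 from ρ4.
  [ 1  0   0  0  |  -1 ]
  [ 0  0  -7  4  |   6 ]
  [ 0  0  -2  1  |   1 ]
  [ 0  1   0  4  |  18 ]
Swap ρ2 and ρ4.
  [ 1  0   0  0  |  -1 ]
  [ 0  1   0  4  |  18 ]
  [ 0  0  -2  1  |   1 ]
  [ 0  0  -7  4  |   6 ]
Multiply ρ3 by -1/2.
  [ 1  0   0     0  |    -1 ]
  [ 0  1   0     4  |    18 ]
  [ 0  0   1  -1/2  |  -1/2 ]
  [ 0  0  -7     4  |     6 ]
Add 7 times ρ3 to ρ4.
  [ 1  0  0     0  |    -1 ]
  [ 0  1  0     4  |    18 ]
  [ 0  0  1  -1/2  |  -1/2 ]
  [ 0  0  0   1/2  |   5/2 ]
Multiply ρ4 by 2.
  [ 1  0  0     0  |    -1 ]
  [ 0  1  0     4  |    18 ]
  [ 0  0  1  -1/2  |  -1/2 ]
  [ 0  0  0     1  |     5 ]
Add 1/2 times ρ4 to ρ3.
  [ 1  0  0  0  |  -1 ]
  [ 0  1  0  4  |  18 ]
  [ 0  0  1  0  |   2 ]
  [ 0  0  0  1  |   5 ]
Subtract 4 times ρ4 from ρ2.
  [ 1  0  0  0  |  -1 ]
  [ 0  1  0  0  |  -2 ]
  [ 0  0  1  0  |   2 ]
  [ 0  0  0  1  |   5 ]
Reading off the last column: x = -1, y = -2, z = 2, w = 5.

(-1, -2, 2, 5)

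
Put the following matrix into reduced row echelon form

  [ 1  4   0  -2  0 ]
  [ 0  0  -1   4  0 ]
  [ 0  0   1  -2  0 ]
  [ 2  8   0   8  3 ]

[[1, 4, 0, 0, 0], [0, 0, 1, 0, 0], [0, 0, 0, 1, 0], [0, 0, 0, 0, 1]]

R4 -> R4 − 2·R1
  [ 1  4   0  -2  0 ]
  [ 0  0  -1   4  0 ]
  [ 0  0   1  -2  0 ]
  [ 0  0   0  12  3 ]
R2 -> -1·R2
  [ 1  4  0  -2  0 ]
  [ 0  0  1  -4  0 ]
  [ 0  0  1  -2  0 ]
  [ 0  0  0  12  3 ]
R3 -> R3 − R2
  [ 1  4  0  -2  0 ]
  [ 0  0  1  -4  0 ]
  [ 0  0  0   2  0 ]
  [ 0  0  0  12  3 ]
R3 -> 1/2·R3
  [ 1  4  0  -2  0 ]
  [ 0  0  1  -4  0 ]
  [ 0  0  0   1  0 ]
  [ 0  0  0  12  3 ]
R4 -> R4 − 12·R3
  [ 1  4  0  -2  0 ]
  [ 0  0  1  -4  0 ]
  [ 0  0  0   1  0 ]
  [ 0  0  0   0  3 ]
R4 -> 1/3·R4
  [ 1  4  0  -2  0 ]
  [ 0  0  1  -4  0 ]
  [ 0  0  0   1  0 ]
  [ 0  0  0   0  1 ]
R2 -> R2 + 4·R3
  [ 1  4  0  -2  0 ]
  [ 0  0  1   0  0 ]
  [ 0  0  0   1  0 ]
  [ 0  0  0   0  1 ]
R1 -> R1 + 2·R3
  [ 1  4  0  0  0 ]
  [ 0  0  1  0  0 ]
  [ 0  0  0  1  0 ]
  [ 0  0  0  0  1 ]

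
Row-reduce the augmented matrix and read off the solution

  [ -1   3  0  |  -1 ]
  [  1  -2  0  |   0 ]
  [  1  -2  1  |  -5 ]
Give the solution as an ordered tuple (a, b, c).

(-2, -1, -5)

R1 -> -1·R1
  [ 1  -3  0  |   1 ]
  [ 1  -2  0  |   0 ]
  [ 1  -2  1  |  -5 ]
R2 -> R2 − R1
  [ 1  -3  0  |   1 ]
  [ 0   1  0  |  -1 ]
  [ 1  -2  1  |  -5 ]
R3 -> R3 − R1
  [ 1  -3  0  |   1 ]
  [ 0   1  0  |  -1 ]
  [ 0   1  1  |  -6 ]
R3 -> R3 − R2
  [ 1  -3  0  |   1 ]
  [ 0   1  0  |  -1 ]
  [ 0   0  1  |  -5 ]
R1 -> R1 + 3·R2
  [ 1  0  0  |  -2 ]
  [ 0  1  0  |  -1 ]
  [ 0  0  1  |  -5 ]
Reading off the last column: a = -2, b = -1, c = -5.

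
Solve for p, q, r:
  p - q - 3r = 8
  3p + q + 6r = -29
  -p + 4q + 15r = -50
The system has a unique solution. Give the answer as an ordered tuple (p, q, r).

(-3, -2, -3)

Form the augmented matrix and row-reduce:
  [  1  -1  -3  |    8 ]
  [  3   1   6  |  -29 ]
  [ -1   4  15  |  -50 ]
r2 -> r2 − 3·r1
  [  1  -1  -3  |    8 ]
  [  0   4  15  |  -53 ]
  [ -1   4  15  |  -50 ]
r3 -> r3 + r1
  [ 1  -1  -3  |    8 ]
  [ 0   4  15  |  -53 ]
  [ 0   3  12  |  -42 ]
r2 -> 1/4·r2
  [ 1  -1    -3  |      8 ]
  [ 0   1  15/4  |  -53/4 ]
  [ 0   3    12  |    -42 ]
r3 -> r3 − 3·r2
  [ 1  -1    -3  |      8 ]
  [ 0   1  15/4  |  -53/4 ]
  [ 0   0   3/4  |   -9/4 ]
r3 -> 4/3·r3
  [ 1  -1    -3  |      8 ]
  [ 0   1  15/4  |  -53/4 ]
  [ 0   0     1  |     -3 ]
r2 -> r2 − 15/4·r3
  [ 1  -1  -3  |   8 ]
  [ 0   1   0  |  -2 ]
  [ 0   0   1  |  -3 ]
r1 -> r1 + 3·r3
  [ 1  -1  0  |  -1 ]
  [ 0   1  0  |  -2 ]
  [ 0   0  1  |  -3 ]
r1 -> r1 + r2
  [ 1  0  0  |  -3 ]
  [ 0  1  0  |  -2 ]
  [ 0  0  1  |  -3 ]
Reading off the last column: p = -3, q = -2, r = -3.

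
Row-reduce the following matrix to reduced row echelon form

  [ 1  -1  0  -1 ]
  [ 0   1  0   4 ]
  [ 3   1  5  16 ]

[[1, 0, 0, 3], [0, 1, 0, 4], [0, 0, 1, 3/5]]

Subtract 3 times R1 from R3.
  [ 1  -1  0  -1 ]
  [ 0   1  0   4 ]
  [ 0   4  5  19 ]
Subtract 4 times R2 from R3.
  [ 1  -1  0  -1 ]
  [ 0   1  0   4 ]
  [ 0   0  5   3 ]
Multiply R3 by 1/5.
  [ 1  -1  0   -1 ]
  [ 0   1  0    4 ]
  [ 0   0  1  3/5 ]
Add R2 to R1.
  [ 1  0  0    3 ]
  [ 0  1  0    4 ]
  [ 0  0  1  3/5 ]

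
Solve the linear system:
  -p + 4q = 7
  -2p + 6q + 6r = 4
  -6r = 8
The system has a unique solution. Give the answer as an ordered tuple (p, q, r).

Form the augmented matrix and row-reduce:
  [ -1  4   0  |  7 ]
  [ -2  6   6  |  4 ]
  [  0  0  -6  |  8 ]
ρ1 -> -1·ρ1
  [  1  -4   0  |  -7 ]
  [ -2   6   6  |   4 ]
  [  0   0  -6  |   8 ]
ρ2 -> ρ2 + 2·ρ1
  [ 1  -4   0  |   -7 ]
  [ 0  -2   6  |  -10 ]
  [ 0   0  -6  |    8 ]
ρ2 -> -1/2·ρ2
  [ 1  -4   0  |  -7 ]
  [ 0   1  -3  |   5 ]
  [ 0   0  -6  |   8 ]
ρ3 -> -1/6·ρ3
  [ 1  -4   0  |    -7 ]
  [ 0   1  -3  |     5 ]
  [ 0   0   1  |  -4/3 ]
ρ2 -> ρ2 + 3·ρ3
  [ 1  -4  0  |    -7 ]
  [ 0   1  0  |     1 ]
  [ 0   0  1  |  -4/3 ]
ρ1 -> ρ1 + 4·ρ2
  [ 1  0  0  |    -3 ]
  [ 0  1  0  |     1 ]
  [ 0  0  1  |  -4/3 ]
Reading off the last column: p = -3, q = 1, r = -4/3.

(-3, 1, -4/3)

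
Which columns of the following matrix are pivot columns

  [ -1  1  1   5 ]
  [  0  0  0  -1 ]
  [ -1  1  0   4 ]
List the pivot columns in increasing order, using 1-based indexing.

R1 := -1·R1
  [  1  -1  -1  -5 ]
  [  0   0   0  -1 ]
  [ -1   1   0   4 ]
R3 := R3 + R1
  [ 1  -1  -1  -5 ]
  [ 0   0   0  -1 ]
  [ 0   0  -1  -1 ]
R2 ↔ R3
  [ 1  -1  -1  -5 ]
  [ 0   0  -1  -1 ]
  [ 0   0   0  -1 ]
R2 := -1·R2
  [ 1  -1  -1  -5 ]
  [ 0   0   1   1 ]
  [ 0   0   0  -1 ]
R3 := -1·R3
  [ 1  -1  -1  -5 ]
  [ 0   0   1   1 ]
  [ 0   0   0   1 ]
R2 := R2 − R3
  [ 1  -1  -1  -5 ]
  [ 0   0   1   0 ]
  [ 0   0   0   1 ]
R1 := R1 + 5·R3
  [ 1  -1  -1  0 ]
  [ 0   0   1  0 ]
  [ 0   0   0  1 ]
R1 := R1 + R2
  [ 1  -1  0  0 ]
  [ 0   0  1  0 ]
  [ 0   0  0  1 ]
Pivot columns are the columns containing a leading 1.

1, 3, 4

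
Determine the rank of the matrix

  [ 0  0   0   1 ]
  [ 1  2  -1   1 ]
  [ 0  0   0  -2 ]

rank = 2

R1 <-> R2
  [ 1  2  -1   1 ]
  [ 0  0   0   1 ]
  [ 0  0   0  -2 ]
R3 := R3 + 2·R2
  [ 1  2  -1  1 ]
  [ 0  0   0  1 ]
  [ 0  0   0  0 ]
R1 := R1 − R2
  [ 1  2  -1  0 ]
  [ 0  0   0  1 ]
  [ 0  0   0  0 ]
The reduced form has 2 nonzero rows.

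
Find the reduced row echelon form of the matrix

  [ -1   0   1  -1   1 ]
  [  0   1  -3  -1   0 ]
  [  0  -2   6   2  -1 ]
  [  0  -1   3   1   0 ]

Multiply r1 by -1.
  [ 1   0  -1   1  -1 ]
  [ 0   1  -3  -1   0 ]
  [ 0  -2   6   2  -1 ]
  [ 0  -1   3   1   0 ]
Add 2 times r2 to r3.
  [ 1   0  -1   1  -1 ]
  [ 0   1  -3  -1   0 ]
  [ 0   0   0   0  -1 ]
  [ 0  -1   3   1   0 ]
Add r2 to r4.
  [ 1  0  -1   1  -1 ]
  [ 0  1  -3  -1   0 ]
  [ 0  0   0   0  -1 ]
  [ 0  0   0   0   0 ]
Multiply r3 by -1.
  [ 1  0  -1   1  -1 ]
  [ 0  1  -3  -1   0 ]
  [ 0  0   0   0   1 ]
  [ 0  0   0   0   0 ]
Add r3 to r1.
  [ 1  0  -1   1  0 ]
  [ 0  1  -3  -1  0 ]
  [ 0  0   0   0  1 ]
  [ 0  0   0   0  0 ]

[[1, 0, -1, 1, 0], [0, 1, -3, -1, 0], [0, 0, 0, 0, 1], [0, 0, 0, 0, 0]]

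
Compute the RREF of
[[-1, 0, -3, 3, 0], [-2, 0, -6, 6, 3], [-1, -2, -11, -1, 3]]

ρ1 ← -1·ρ1
  [  1   0    3  -3  0 ]
  [ -2   0   -6   6  3 ]
  [ -1  -2  -11  -1  3 ]
ρ2 ← ρ2 + 2·ρ1
  [  1   0    3  -3  0 ]
  [  0   0    0   0  3 ]
  [ -1  -2  -11  -1  3 ]
ρ3 ← ρ3 + ρ1
  [ 1   0   3  -3  0 ]
  [ 0   0   0   0  3 ]
  [ 0  -2  -8  -4  3 ]
ρ2 <=> ρ3
  [ 1   0   3  -3  0 ]
  [ 0  -2  -8  -4  3 ]
  [ 0   0   0   0  3 ]
ρ2 ← -1/2·ρ2
  [ 1  0  3  -3     0 ]
  [ 0  1  4   2  -3/2 ]
  [ 0  0  0   0     3 ]
ρ3 ← 1/3·ρ3
  [ 1  0  3  -3     0 ]
  [ 0  1  4   2  -3/2 ]
  [ 0  0  0   0     1 ]
ρ2 ← ρ2 + 3/2·ρ3
  [ 1  0  3  -3  0 ]
  [ 0  1  4   2  0 ]
  [ 0  0  0   0  1 ]

[[1, 0, 3, -3, 0], [0, 1, 4, 2, 0], [0, 0, 0, 0, 1]]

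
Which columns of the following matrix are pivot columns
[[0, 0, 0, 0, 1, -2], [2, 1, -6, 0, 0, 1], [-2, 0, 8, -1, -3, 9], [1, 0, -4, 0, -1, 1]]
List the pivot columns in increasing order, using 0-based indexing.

ρ1 ↔ ρ2
ρ1 ← 1/2·ρ1
ρ3 ← ρ3 + 2·ρ1
ρ4 ← ρ4 − ρ1
ρ2 ↔ ρ3
ρ4 ← ρ4 + 1/2·ρ2
ρ3 ↔ ρ4
ρ3 ← -2·ρ3
ρ3 ← ρ3 − 5·ρ4
ρ2 ← ρ2 + 3·ρ4
ρ2 ← ρ2 + ρ3
ρ1 ← ρ1 − 1/2·ρ2
Pivot columns are the columns containing a leading 1.

0, 1, 3, 4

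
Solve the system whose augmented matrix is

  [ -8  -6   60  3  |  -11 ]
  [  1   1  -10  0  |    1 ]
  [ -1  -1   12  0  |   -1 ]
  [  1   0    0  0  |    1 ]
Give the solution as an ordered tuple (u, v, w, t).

(1, 0, 0, -1)

R1 ← -1/8·R1
  [  1  3/4  -15/2  -3/8  |  11/8 ]
  [  1    1    -10     0  |     1 ]
  [ -1   -1     12     0  |    -1 ]
  [  1    0      0     0  |     1 ]
R2 ← R2 − R1
  [  1  3/4  -15/2  -3/8  |  11/8 ]
  [  0  1/4   -5/2   3/8  |  -3/8 ]
  [ -1   -1     12     0  |    -1 ]
  [  1    0      0     0  |     1 ]
R3 ← R3 + R1
  [ 1   3/4  -15/2  -3/8  |  11/8 ]
  [ 0   1/4   -5/2   3/8  |  -3/8 ]
  [ 0  -1/4    9/2  -3/8  |   3/8 ]
  [ 1     0      0     0  |     1 ]
R4 ← R4 − R1
  [ 1   3/4  -15/2  -3/8  |  11/8 ]
  [ 0   1/4   -5/2   3/8  |  -3/8 ]
  [ 0  -1/4    9/2  -3/8  |   3/8 ]
  [ 0  -3/4   15/2   3/8  |  -3/8 ]
R2 ← 4·R2
  [ 1   3/4  -15/2  -3/8  |  11/8 ]
  [ 0     1    -10   3/2  |  -3/2 ]
  [ 0  -1/4    9/2  -3/8  |   3/8 ]
  [ 0  -3/4   15/2   3/8  |  -3/8 ]
R3 ← R3 + 1/4·R2
  [ 1   3/4  -15/2  -3/8  |  11/8 ]
  [ 0     1    -10   3/2  |  -3/2 ]
  [ 0     0      2     0  |     0 ]
  [ 0  -3/4   15/2   3/8  |  -3/8 ]
R4 ← R4 + 3/4·R2
  [ 1  3/4  -15/2  -3/8  |  11/8 ]
  [ 0    1    -10   3/2  |  -3/2 ]
  [ 0    0      2     0  |     0 ]
  [ 0    0      0   3/2  |  -3/2 ]
R3 ← 1/2·R3
  [ 1  3/4  -15/2  -3/8  |  11/8 ]
  [ 0    1    -10   3/2  |  -3/2 ]
  [ 0    0      1     0  |     0 ]
  [ 0    0      0   3/2  |  -3/2 ]
R4 ← 2/3·R4
  [ 1  3/4  -15/2  -3/8  |  11/8 ]
  [ 0    1    -10   3/2  |  -3/2 ]
  [ 0    0      1     0  |     0 ]
  [ 0    0      0     1  |    -1 ]
R2 ← R2 − 3/2·R4
  [ 1  3/4  -15/2  -3/8  |  11/8 ]
  [ 0    1    -10     0  |     0 ]
  [ 0    0      1     0  |     0 ]
  [ 0    0      0     1  |    -1 ]
R1 ← R1 + 3/8·R4
  [ 1  3/4  -15/2  0  |   1 ]
  [ 0    1    -10  0  |   0 ]
  [ 0    0      1  0  |   0 ]
  [ 0    0      0  1  |  -1 ]
R2 ← R2 + 10·R3
  [ 1  3/4  -15/2  0  |   1 ]
  [ 0    1      0  0  |   0 ]
  [ 0    0      1  0  |   0 ]
  [ 0    0      0  1  |  -1 ]
R1 ← R1 + 15/2·R3
  [ 1  3/4  0  0  |   1 ]
  [ 0    1  0  0  |   0 ]
  [ 0    0  1  0  |   0 ]
  [ 0    0  0  1  |  -1 ]
R1 ← R1 − 3/4·R2
  [ 1  0  0  0  |   1 ]
  [ 0  1  0  0  |   0 ]
  [ 0  0  1  0  |   0 ]
  [ 0  0  0  1  |  -1 ]
Reading off the last column: u = 1, v = 0, w = 0, t = -1.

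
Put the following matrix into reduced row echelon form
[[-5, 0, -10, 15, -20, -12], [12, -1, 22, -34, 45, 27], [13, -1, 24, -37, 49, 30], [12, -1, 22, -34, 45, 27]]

ρ1 → -1/5·ρ1
  [  1   0   2   -3   4  12/5 ]
  [ 12  -1  22  -34  45    27 ]
  [ 13  -1  24  -37  49    30 ]
  [ 12  -1  22  -34  45    27 ]
ρ2 → ρ2 − 12·ρ1
  [  1   0   2   -3   4  12/5 ]
  [  0  -1  -2    2  -3  -9/5 ]
  [ 13  -1  24  -37  49    30 ]
  [ 12  -1  22  -34  45    27 ]
ρ3 → ρ3 − 13·ρ1
  [  1   0   2   -3   4  12/5 ]
  [  0  -1  -2    2  -3  -9/5 ]
  [  0  -1  -2    2  -3  -6/5 ]
  [ 12  -1  22  -34  45    27 ]
ρ4 → ρ4 − 12·ρ1
  [ 1   0   2  -3   4  12/5 ]
  [ 0  -1  -2   2  -3  -9/5 ]
  [ 0  -1  -2   2  -3  -6/5 ]
  [ 0  -1  -2   2  -3  -9/5 ]
ρ2 → -1·ρ2
  [ 1   0   2  -3   4  12/5 ]
  [ 0   1   2  -2   3   9/5 ]
  [ 0  -1  -2   2  -3  -6/5 ]
  [ 0  -1  -2   2  -3  -9/5 ]
ρ3 → ρ3 + ρ2
  [ 1   0   2  -3   4  12/5 ]
  [ 0   1   2  -2   3   9/5 ]
  [ 0   0   0   0   0   3/5 ]
  [ 0  -1  -2   2  -3  -9/5 ]
ρ4 → ρ4 + ρ2
  [ 1  0  2  -3  4  12/5 ]
  [ 0  1  2  -2  3   9/5 ]
  [ 0  0  0   0  0   3/5 ]
  [ 0  0  0   0  0     0 ]
ρ3 → 5/3·ρ3
  [ 1  0  2  -3  4  12/5 ]
  [ 0  1  2  -2  3   9/5 ]
  [ 0  0  0   0  0     1 ]
  [ 0  0  0   0  0     0 ]
ρ2 → ρ2 − 9/5·ρ3
  [ 1  0  2  -3  4  12/5 ]
  [ 0  1  2  -2  3     0 ]
  [ 0  0  0   0  0     1 ]
  [ 0  0  0   0  0     0 ]
ρ1 → ρ1 − 12/5·ρ3
  [ 1  0  2  -3  4  0 ]
  [ 0  1  2  -2  3  0 ]
  [ 0  0  0   0  0  1 ]
  [ 0  0  0   0  0  0 ]

[[1, 0, 2, -3, 4, 0], [0, 1, 2, -2, 3, 0], [0, 0, 0, 0, 0, 1], [0, 0, 0, 0, 0, 0]]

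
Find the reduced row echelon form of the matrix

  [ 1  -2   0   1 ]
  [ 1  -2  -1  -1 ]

Subtract R1 from R2.
  [ 1  -2   0   1 ]
  [ 0   0  -1  -2 ]
Multiply R2 by -1.
  [ 1  -2  0  1 ]
  [ 0   0  1  2 ]

[[1, -2, 0, 1], [0, 0, 1, 2]]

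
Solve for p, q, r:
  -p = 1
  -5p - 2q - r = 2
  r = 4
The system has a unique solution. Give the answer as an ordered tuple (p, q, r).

(-1, -1/2, 4)

Form the augmented matrix and row-reduce:
  [ -1   0   0  |  1 ]
  [ -5  -2  -1  |  2 ]
  [  0   0   1  |  4 ]
R1 → -1·R1
  [  1   0   0  |  -1 ]
  [ -5  -2  -1  |   2 ]
  [  0   0   1  |   4 ]
R2 → R2 + 5·R1
  [ 1   0   0  |  -1 ]
  [ 0  -2  -1  |  -3 ]
  [ 0   0   1  |   4 ]
R2 → -1/2·R2
  [ 1  0    0  |   -1 ]
  [ 0  1  1/2  |  3/2 ]
  [ 0  0    1  |    4 ]
R2 → R2 − 1/2·R3
  [ 1  0  0  |    -1 ]
  [ 0  1  0  |  -1/2 ]
  [ 0  0  1  |     4 ]
Reading off the last column: p = -1, q = -1/2, r = 4.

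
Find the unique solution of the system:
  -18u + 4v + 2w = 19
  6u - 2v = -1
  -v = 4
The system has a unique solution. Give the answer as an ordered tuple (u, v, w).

(-3/2, -4, 4)

Form the augmented matrix and row-reduce:
  [ -18   4  2  |  19 ]
  [   6  -2  0  |  -1 ]
  [   0  -1  0  |   4 ]
ρ1 := -1/18·ρ1
  [ 1  -2/9  -1/9  |  -19/18 ]
  [ 6    -2     0  |      -1 ]
  [ 0    -1     0  |       4 ]
ρ2 := ρ2 − 6·ρ1
  [ 1  -2/9  -1/9  |  -19/18 ]
  [ 0  -2/3   2/3  |    16/3 ]
  [ 0    -1     0  |       4 ]
ρ2 := -3/2·ρ2
  [ 1  -2/9  -1/9  |  -19/18 ]
  [ 0     1    -1  |      -8 ]
  [ 0    -1     0  |       4 ]
ρ3 := ρ3 + ρ2
  [ 1  -2/9  -1/9  |  -19/18 ]
  [ 0     1    -1  |      -8 ]
  [ 0     0    -1  |      -4 ]
ρ3 := -1·ρ3
  [ 1  -2/9  -1/9  |  -19/18 ]
  [ 0     1    -1  |      -8 ]
  [ 0     0     1  |       4 ]
ρ2 := ρ2 + ρ3
  [ 1  -2/9  -1/9  |  -19/18 ]
  [ 0     1     0  |      -4 ]
  [ 0     0     1  |       4 ]
ρ1 := ρ1 + 1/9·ρ3
  [ 1  -2/9  0  |  -11/18 ]
  [ 0     1  0  |      -4 ]
  [ 0     0  1  |       4 ]
ρ1 := ρ1 + 2/9·ρ2
  [ 1  0  0  |  -3/2 ]
  [ 0  1  0  |    -4 ]
  [ 0  0  1  |     4 ]
Reading off the last column: u = -3/2, v = -4, w = 4.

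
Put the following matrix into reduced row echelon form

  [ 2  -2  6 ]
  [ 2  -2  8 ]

[[1, -1, 0], [0, 0, 1]]

Multiply R1 by 1/2.
Subtract 2 times R1 from R2.
Multiply R2 by 1/2.
Subtract 3 times R2 from R1.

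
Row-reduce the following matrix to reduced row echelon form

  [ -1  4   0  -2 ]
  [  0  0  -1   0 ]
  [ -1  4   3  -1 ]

ρ1 ← -1·ρ1
  [  1  -4   0   2 ]
  [  0   0  -1   0 ]
  [ -1   4   3  -1 ]
ρ3 ← ρ3 + ρ1
  [ 1  -4   0  2 ]
  [ 0   0  -1  0 ]
  [ 0   0   3  1 ]
ρ2 ← -1·ρ2
  [ 1  -4  0  2 ]
  [ 0   0  1  0 ]
  [ 0   0  3  1 ]
ρ3 ← ρ3 − 3·ρ2
  [ 1  -4  0  2 ]
  [ 0   0  1  0 ]
  [ 0   0  0  1 ]
ρ1 ← ρ1 − 2·ρ3
  [ 1  -4  0  0 ]
  [ 0   0  1  0 ]
  [ 0   0  0  1 ]

[[1, -4, 0, 0], [0, 0, 1, 0], [0, 0, 0, 1]]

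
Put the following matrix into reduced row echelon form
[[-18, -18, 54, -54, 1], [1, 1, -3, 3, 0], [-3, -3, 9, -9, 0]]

[[1, 1, -3, 3, 0], [0, 0, 0, 0, 1], [0, 0, 0, 0, 0]]

Multiply r1 by -1/18.
  [  1   1  -3   3  -1/18 ]
  [  1   1  -3   3      0 ]
  [ -3  -3   9  -9      0 ]
Subtract r1 from r2.
  [  1   1  -3   3  -1/18 ]
  [  0   0   0   0   1/18 ]
  [ -3  -3   9  -9      0 ]
Add 3 times r1 to r3.
  [ 1  1  -3  3  -1/18 ]
  [ 0  0   0  0   1/18 ]
  [ 0  0   0  0   -1/6 ]
Multiply r2 by 18.
  [ 1  1  -3  3  -1/18 ]
  [ 0  0   0  0      1 ]
  [ 0  0   0  0   -1/6 ]
Add 1/6 times r2 to r3.
  [ 1  1  -3  3  -1/18 ]
  [ 0  0   0  0      1 ]
  [ 0  0   0  0      0 ]
Add 1/18 times r2 to r1.
  [ 1  1  -3  3  0 ]
  [ 0  0   0  0  1 ]
  [ 0  0   0  0  0 ]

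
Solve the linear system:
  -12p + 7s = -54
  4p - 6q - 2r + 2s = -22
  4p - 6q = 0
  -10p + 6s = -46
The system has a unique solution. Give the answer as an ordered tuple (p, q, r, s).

(1, 2/3, 5, -6)

Form the augmented matrix and row-reduce:
  [ -12   0   0  7  |  -54 ]
  [   4  -6  -2  2  |  -22 ]
  [   4  -6   0  0  |    0 ]
  [ -10   0   0  6  |  -46 ]
r1 → -1/12·r1
r2 → r2 − 4·r1
r3 → r3 − 4·r1
r4 → r4 + 10·r1
r2 → -1/6·r2
r3 → r3 + 6·r2
r3 → 1/2·r3
r4 → 6·r4
r3 → r3 + r4
r2 → r2 + 13/18·r4
r1 → r1 + 7/12·r4
r2 → r2 − 1/3·r3
Reading off the last column: p = 1, q = 2/3, r = 5, s = -6.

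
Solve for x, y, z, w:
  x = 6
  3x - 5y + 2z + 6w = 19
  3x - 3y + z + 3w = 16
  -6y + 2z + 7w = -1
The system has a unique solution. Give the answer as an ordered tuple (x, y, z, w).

(6, 5, 4, 3)

Form the augmented matrix and row-reduce:
  [ 1   0  0  0  |   6 ]
  [ 3  -5  2  6  |  19 ]
  [ 3  -3  1  3  |  16 ]
  [ 0  -6  2  7  |  -1 ]
R2 → R2 − 3·R1
  [ 1   0  0  0  |   6 ]
  [ 0  -5  2  6  |   1 ]
  [ 3  -3  1  3  |  16 ]
  [ 0  -6  2  7  |  -1 ]
R3 → R3 − 3·R1
  [ 1   0  0  0  |   6 ]
  [ 0  -5  2  6  |   1 ]
  [ 0  -3  1  3  |  -2 ]
  [ 0  -6  2  7  |  -1 ]
R2 → -1/5·R2
  [ 1   0     0     0  |     6 ]
  [ 0   1  -2/5  -6/5  |  -1/5 ]
  [ 0  -3     1     3  |    -2 ]
  [ 0  -6     2     7  |    -1 ]
R3 → R3 + 3·R2
  [ 1   0     0     0  |      6 ]
  [ 0   1  -2/5  -6/5  |   -1/5 ]
  [ 0   0  -1/5  -3/5  |  -13/5 ]
  [ 0  -6     2     7  |     -1 ]
R4 → R4 + 6·R2
  [ 1  0     0     0  |      6 ]
  [ 0  1  -2/5  -6/5  |   -1/5 ]
  [ 0  0  -1/5  -3/5  |  -13/5 ]
  [ 0  0  -2/5  -1/5  |  -11/5 ]
R3 → -5·R3
  [ 1  0     0     0  |      6 ]
  [ 0  1  -2/5  -6/5  |   -1/5 ]
  [ 0  0     1     3  |     13 ]
  [ 0  0  -2/5  -1/5  |  -11/5 ]
R4 → R4 + 2/5·R3
  [ 1  0     0     0  |     6 ]
  [ 0  1  -2/5  -6/5  |  -1/5 ]
  [ 0  0     1     3  |    13 ]
  [ 0  0     0     1  |     3 ]
R3 → R3 − 3·R4
  [ 1  0     0     0  |     6 ]
  [ 0  1  -2/5  -6/5  |  -1/5 ]
  [ 0  0     1     0  |     4 ]
  [ 0  0     0     1  |     3 ]
R2 → R2 + 6/5·R4
  [ 1  0     0  0  |     6 ]
  [ 0  1  -2/5  0  |  17/5 ]
  [ 0  0     1  0  |     4 ]
  [ 0  0     0  1  |     3 ]
R2 → R2 + 2/5·R3
  [ 1  0  0  0  |  6 ]
  [ 0  1  0  0  |  5 ]
  [ 0  0  1  0  |  4 ]
  [ 0  0  0  1  |  3 ]
Reading off the last column: x = 6, y = 5, z = 4, w = 3.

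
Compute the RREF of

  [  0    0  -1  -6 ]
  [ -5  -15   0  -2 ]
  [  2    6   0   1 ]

R1 ↔ R2
R1 -> -1/5·R1
R3 -> R3 − 2·R1
R2 -> -1·R2
R3 -> 5·R3
R2 -> R2 − 6·R3
R1 -> R1 − 2/5·R3

[[1, 3, 0, 0], [0, 0, 1, 0], [0, 0, 0, 1]]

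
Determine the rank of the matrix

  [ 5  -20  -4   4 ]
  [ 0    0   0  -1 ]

Multiply ρ1 by 1/5.
Multiply ρ2 by -1.
Subtract 4/5 times ρ2 from ρ1.
The reduced form has 2 nonzero rows.

rank = 2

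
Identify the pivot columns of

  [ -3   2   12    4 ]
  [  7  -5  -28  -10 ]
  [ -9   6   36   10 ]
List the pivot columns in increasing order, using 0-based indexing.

r1 → -1/3·r1
r2 → r2 − 7·r1
r3 → r3 + 9·r1
r2 → -3·r2
r3 → -1/2·r3
r2 → r2 − 2·r3
r1 → r1 + 4/3·r3
r1 → r1 + 2/3·r2
Pivot columns are the columns containing a leading 1.

0, 1, 3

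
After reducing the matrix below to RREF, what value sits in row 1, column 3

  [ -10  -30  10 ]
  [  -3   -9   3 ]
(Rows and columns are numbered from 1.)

-1

ρ1 → -1/10·ρ1
  [  1   3  -1 ]
  [ -3  -9   3 ]
ρ2 → ρ2 + 3·ρ1
  [ 1  3  -1 ]
  [ 0  0   0 ]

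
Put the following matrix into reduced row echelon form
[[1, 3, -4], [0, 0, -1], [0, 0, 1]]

[[1, 3, 0], [0, 0, 1], [0, 0, 0]]

r2 -> -1·r2
  [ 1  3  -4 ]
  [ 0  0   1 ]
  [ 0  0   1 ]
r3 -> r3 − r2
  [ 1  3  -4 ]
  [ 0  0   1 ]
  [ 0  0   0 ]
r1 -> r1 + 4·r2
  [ 1  3  0 ]
  [ 0  0  1 ]
  [ 0  0  0 ]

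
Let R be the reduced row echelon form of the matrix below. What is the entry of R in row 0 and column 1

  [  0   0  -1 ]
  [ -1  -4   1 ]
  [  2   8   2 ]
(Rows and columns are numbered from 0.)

4

r1 <-> r2
  [ -1  -4   1 ]
  [  0   0  -1 ]
  [  2   8   2 ]
r1 ← -1·r1
  [ 1  4  -1 ]
  [ 0  0  -1 ]
  [ 2  8   2 ]
r3 ← r3 − 2·r1
  [ 1  4  -1 ]
  [ 0  0  -1 ]
  [ 0  0   4 ]
r2 ← -1·r2
  [ 1  4  -1 ]
  [ 0  0   1 ]
  [ 0  0   4 ]
r3 ← r3 − 4·r2
  [ 1  4  -1 ]
  [ 0  0   1 ]
  [ 0  0   0 ]
r1 ← r1 + r2
  [ 1  4  0 ]
  [ 0  0  1 ]
  [ 0  0  0 ]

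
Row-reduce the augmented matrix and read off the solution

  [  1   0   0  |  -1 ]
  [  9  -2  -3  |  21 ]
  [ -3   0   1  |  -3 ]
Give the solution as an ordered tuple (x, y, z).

R2 ← R2 − 9·R1
  [  1   0   0  |  -1 ]
  [  0  -2  -3  |  30 ]
  [ -3   0   1  |  -3 ]
R3 ← R3 + 3·R1
  [ 1   0   0  |  -1 ]
  [ 0  -2  -3  |  30 ]
  [ 0   0   1  |  -6 ]
R2 ← -1/2·R2
  [ 1  0    0  |   -1 ]
  [ 0  1  3/2  |  -15 ]
  [ 0  0    1  |   -6 ]
R2 ← R2 − 3/2·R3
  [ 1  0  0  |  -1 ]
  [ 0  1  0  |  -6 ]
  [ 0  0  1  |  -6 ]
Reading off the last column: x = -1, y = -6, z = -6.

(-1, -6, -6)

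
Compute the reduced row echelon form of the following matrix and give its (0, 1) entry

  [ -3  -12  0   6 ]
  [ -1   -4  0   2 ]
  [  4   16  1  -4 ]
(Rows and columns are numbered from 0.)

4

ρ1 → -1/3·ρ1
ρ2 → ρ2 + ρ1
ρ3 → ρ3 − 4·ρ1
ρ2 <-> ρ3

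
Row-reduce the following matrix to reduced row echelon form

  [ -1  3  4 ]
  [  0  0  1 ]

r1 -> -1·r1
  [ 1  -3  -4 ]
  [ 0   0   1 ]
r1 -> r1 + 4·r2
  [ 1  -3  0 ]
  [ 0   0  1 ]

[[1, -3, 0], [0, 0, 1]]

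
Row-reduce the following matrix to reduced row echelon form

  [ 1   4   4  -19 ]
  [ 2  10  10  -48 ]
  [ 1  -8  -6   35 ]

[[1, 0, 0, 1], [0, 1, 0, -2], [0, 0, 1, -3]]

Subtract 2 times r1 from r2.
  [ 1   4   4  -19 ]
  [ 0   2   2  -10 ]
  [ 1  -8  -6   35 ]
Subtract r1 from r3.
  [ 1    4    4  -19 ]
  [ 0    2    2  -10 ]
  [ 0  -12  -10   54 ]
Multiply r2 by 1/2.
  [ 1    4    4  -19 ]
  [ 0    1    1   -5 ]
  [ 0  -12  -10   54 ]
Add 12 times r2 to r3.
  [ 1  4  4  -19 ]
  [ 0  1  1   -5 ]
  [ 0  0  2   -6 ]
Multiply r3 by 1/2.
  [ 1  4  4  -19 ]
  [ 0  1  1   -5 ]
  [ 0  0  1   -3 ]
Subtract r3 from r2.
  [ 1  4  4  -19 ]
  [ 0  1  0   -2 ]
  [ 0  0  1   -3 ]
Subtract 4 times r3 from r1.
  [ 1  4  0  -7 ]
  [ 0  1  0  -2 ]
  [ 0  0  1  -3 ]
Subtract 4 times r2 from r1.
  [ 1  0  0   1 ]
  [ 0  1  0  -2 ]
  [ 0  0  1  -3 ]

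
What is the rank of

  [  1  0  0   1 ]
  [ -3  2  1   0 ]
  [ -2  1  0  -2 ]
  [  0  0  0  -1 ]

R2 := R2 + 3·R1
R3 := R3 + 2·R1
R2 := 1/2·R2
R3 := R3 − R2
R3 := -2·R3
R4 := -1·R4
R3 := R3 − 3·R4
R2 := R2 − 3/2·R4
R1 := R1 − R4
R2 := R2 − 1/2·R3
The reduced form has 4 nonzero rows.

rank = 4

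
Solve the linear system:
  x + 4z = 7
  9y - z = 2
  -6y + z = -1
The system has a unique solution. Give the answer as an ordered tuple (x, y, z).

Form the augmented matrix and row-reduce:
  [ 1   0   4  |   7 ]
  [ 0   9  -1  |   2 ]
  [ 0  -6   1  |  -1 ]
r2 := 1/9·r2
r3 := r3 + 6·r2
r3 := 3·r3
r2 := r2 + 1/9·r3
r1 := r1 − 4·r3
Reading off the last column: x = 3, y = 1/3, z = 1.

(3, 1/3, 1)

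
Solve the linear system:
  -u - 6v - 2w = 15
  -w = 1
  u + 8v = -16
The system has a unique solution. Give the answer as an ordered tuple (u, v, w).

(-4, -3/2, -1)

Form the augmented matrix and row-reduce:
  [ -1  -6  -2  |   15 ]
  [  0   0  -1  |    1 ]
  [  1   8   0  |  -16 ]
R1 -> -1·R1
  [ 1  6   2  |  -15 ]
  [ 0  0  -1  |    1 ]
  [ 1  8   0  |  -16 ]
R3 -> R3 − R1
  [ 1  6   2  |  -15 ]
  [ 0  0  -1  |    1 ]
  [ 0  2  -2  |   -1 ]
R2 ↔ R3
  [ 1  6   2  |  -15 ]
  [ 0  2  -2  |   -1 ]
  [ 0  0  -1  |    1 ]
R2 -> 1/2·R2
  [ 1  6   2  |   -15 ]
  [ 0  1  -1  |  -1/2 ]
  [ 0  0  -1  |     1 ]
R3 -> -1·R3
  [ 1  6   2  |   -15 ]
  [ 0  1  -1  |  -1/2 ]
  [ 0  0   1  |    -1 ]
R2 -> R2 + R3
  [ 1  6  2  |   -15 ]
  [ 0  1  0  |  -3/2 ]
  [ 0  0  1  |    -1 ]
R1 -> R1 − 2·R3
  [ 1  6  0  |   -13 ]
  [ 0  1  0  |  -3/2 ]
  [ 0  0  1  |    -1 ]
R1 -> R1 − 6·R2
  [ 1  0  0  |    -4 ]
  [ 0  1  0  |  -3/2 ]
  [ 0  0  1  |    -1 ]
Reading off the last column: u = -4, v = -3/2, w = -1.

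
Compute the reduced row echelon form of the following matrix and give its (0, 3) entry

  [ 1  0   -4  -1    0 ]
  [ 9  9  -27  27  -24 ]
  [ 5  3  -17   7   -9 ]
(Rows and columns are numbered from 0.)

-1

R2 := R2 − 9·R1
  [ 1  0   -4  -1    0 ]
  [ 0  9    9  36  -24 ]
  [ 5  3  -17   7   -9 ]
R3 := R3 − 5·R1
  [ 1  0  -4  -1    0 ]
  [ 0  9   9  36  -24 ]
  [ 0  3   3  12   -9 ]
R2 := 1/9·R2
  [ 1  0  -4  -1     0 ]
  [ 0  1   1   4  -8/3 ]
  [ 0  3   3  12    -9 ]
R3 := R3 − 3·R2
  [ 1  0  -4  -1     0 ]
  [ 0  1   1   4  -8/3 ]
  [ 0  0   0   0    -1 ]
R3 := -1·R3
  [ 1  0  -4  -1     0 ]
  [ 0  1   1   4  -8/3 ]
  [ 0  0   0   0     1 ]
R2 := R2 + 8/3·R3
  [ 1  0  -4  -1  0 ]
  [ 0  1   1   4  0 ]
  [ 0  0   0   0  1 ]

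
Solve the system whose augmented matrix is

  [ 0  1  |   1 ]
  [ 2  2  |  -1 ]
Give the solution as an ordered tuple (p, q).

Swap ρ1 and ρ2.
Multiply ρ1 by 1/2.
Subtract ρ2 from ρ1.
Reading off the last column: p = -3/2, q = 1.

(-3/2, 1)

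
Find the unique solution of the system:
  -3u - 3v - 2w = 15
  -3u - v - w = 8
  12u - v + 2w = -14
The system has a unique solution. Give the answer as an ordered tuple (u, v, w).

(-5/3, -4, 1)

Form the augmented matrix and row-reduce:
  [ -3  -3  -2  |   15 ]
  [ -3  -1  -1  |    8 ]
  [ 12  -1   2  |  -14 ]
r1 → -1/3·r1
r2 → r2 + 3·r1
r3 → r3 − 12·r1
r2 → 1/2·r2
r3 → r3 + 13·r2
r3 → 2·r3
r2 → r2 − 1/2·r3
r1 → r1 − 2/3·r3
r1 → r1 − r2
Reading off the last column: u = -5/3, v = -4, w = 1.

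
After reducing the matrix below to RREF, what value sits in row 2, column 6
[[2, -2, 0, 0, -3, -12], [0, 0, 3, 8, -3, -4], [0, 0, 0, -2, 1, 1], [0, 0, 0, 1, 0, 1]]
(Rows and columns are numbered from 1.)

-1

r1 ← 1/2·r1
  [ 1  -1  0   0  -3/2  -6 ]
  [ 0   0  3   8    -3  -4 ]
  [ 0   0  0  -2     1   1 ]
  [ 0   0  0   1     0   1 ]
r2 ← 1/3·r2
  [ 1  -1  0    0  -3/2    -6 ]
  [ 0   0  1  8/3    -1  -4/3 ]
  [ 0   0  0   -2     1     1 ]
  [ 0   0  0    1     0     1 ]
r3 ← -1/2·r3
  [ 1  -1  0    0  -3/2    -6 ]
  [ 0   0  1  8/3    -1  -4/3 ]
  [ 0   0  0    1  -1/2  -1/2 ]
  [ 0   0  0    1     0     1 ]
r4 ← r4 − r3
  [ 1  -1  0    0  -3/2    -6 ]
  [ 0   0  1  8/3    -1  -4/3 ]
  [ 0   0  0    1  -1/2  -1/2 ]
  [ 0   0  0    0   1/2   3/2 ]
r4 ← 2·r4
  [ 1  -1  0    0  -3/2    -6 ]
  [ 0   0  1  8/3    -1  -4/3 ]
  [ 0   0  0    1  -1/2  -1/2 ]
  [ 0   0  0    0     1     3 ]
r3 ← r3 + 1/2·r4
  [ 1  -1  0    0  -3/2    -6 ]
  [ 0   0  1  8/3    -1  -4/3 ]
  [ 0   0  0    1     0     1 ]
  [ 0   0  0    0     1     3 ]
r2 ← r2 + r4
  [ 1  -1  0    0  -3/2   -6 ]
  [ 0   0  1  8/3     0  5/3 ]
  [ 0   0  0    1     0    1 ]
  [ 0   0  0    0     1    3 ]
r1 ← r1 + 3/2·r4
  [ 1  -1  0    0  0  -3/2 ]
  [ 0   0  1  8/3  0   5/3 ]
  [ 0   0  0    1  0     1 ]
  [ 0   0  0    0  1     3 ]
r2 ← r2 − 8/3·r3
  [ 1  -1  0  0  0  -3/2 ]
  [ 0   0  1  0  0    -1 ]
  [ 0   0  0  1  0     1 ]
  [ 0   0  0  0  1     3 ]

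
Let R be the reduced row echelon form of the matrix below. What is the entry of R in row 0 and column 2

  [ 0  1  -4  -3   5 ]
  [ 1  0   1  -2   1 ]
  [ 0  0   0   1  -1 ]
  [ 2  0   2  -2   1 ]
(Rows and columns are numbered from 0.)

1

r1 ↔ r2
  [ 1  0   1  -2   1 ]
  [ 0  1  -4  -3   5 ]
  [ 0  0   0   1  -1 ]
  [ 2  0   2  -2   1 ]
r4 := r4 − 2·r1
  [ 1  0   1  -2   1 ]
  [ 0  1  -4  -3   5 ]
  [ 0  0   0   1  -1 ]
  [ 0  0   0   2  -1 ]
r4 := r4 − 2·r3
  [ 1  0   1  -2   1 ]
  [ 0  1  -4  -3   5 ]
  [ 0  0   0   1  -1 ]
  [ 0  0   0   0   1 ]
r3 := r3 + r4
  [ 1  0   1  -2  1 ]
  [ 0  1  -4  -3  5 ]
  [ 0  0   0   1  0 ]
  [ 0  0   0   0  1 ]
r2 := r2 − 5·r4
  [ 1  0   1  -2  1 ]
  [ 0  1  -4  -3  0 ]
  [ 0  0   0   1  0 ]
  [ 0  0   0   0  1 ]
r1 := r1 − r4
  [ 1  0   1  -2  0 ]
  [ 0  1  -4  -3  0 ]
  [ 0  0   0   1  0 ]
  [ 0  0   0   0  1 ]
r2 := r2 + 3·r3
  [ 1  0   1  -2  0 ]
  [ 0  1  -4   0  0 ]
  [ 0  0   0   1  0 ]
  [ 0  0   0   0  1 ]
r1 := r1 + 2·r3
  [ 1  0   1  0  0 ]
  [ 0  1  -4  0  0 ]
  [ 0  0   0  1  0 ]
  [ 0  0   0  0  1 ]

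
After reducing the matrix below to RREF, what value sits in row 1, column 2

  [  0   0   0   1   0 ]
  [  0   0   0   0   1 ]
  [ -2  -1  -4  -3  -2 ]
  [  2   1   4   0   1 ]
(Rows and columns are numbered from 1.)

1/2

Swap R1 and R3.
  [ -2  -1  -4  -3  -2 ]
  [  0   0   0   0   1 ]
  [  0   0   0   1   0 ]
  [  2   1   4   0   1 ]
Multiply R1 by -1/2.
  [ 1  1/2  2  3/2  1 ]
  [ 0    0  0    0  1 ]
  [ 0    0  0    1  0 ]
  [ 2    1  4    0  1 ]
Subtract 2 times R1 from R4.
  [ 1  1/2  2  3/2   1 ]
  [ 0    0  0    0   1 ]
  [ 0    0  0    1   0 ]
  [ 0    0  0   -3  -1 ]
Swap R2 and R3.
  [ 1  1/2  2  3/2   1 ]
  [ 0    0  0    1   0 ]
  [ 0    0  0    0   1 ]
  [ 0    0  0   -3  -1 ]
Add 3 times R2 to R4.
  [ 1  1/2  2  3/2   1 ]
  [ 0    0  0    1   0 ]
  [ 0    0  0    0   1 ]
  [ 0    0  0    0  -1 ]
Add R3 to R4.
  [ 1  1/2  2  3/2  1 ]
  [ 0    0  0    1  0 ]
  [ 0    0  0    0  1 ]
  [ 0    0  0    0  0 ]
Subtract R3 from R1.
  [ 1  1/2  2  3/2  0 ]
  [ 0    0  0    1  0 ]
  [ 0    0  0    0  1 ]
  [ 0    0  0    0  0 ]
Subtract 3/2 times R2 from R1.
  [ 1  1/2  2  0  0 ]
  [ 0    0  0  1  0 ]
  [ 0    0  0  0  1 ]
  [ 0    0  0  0  0 ]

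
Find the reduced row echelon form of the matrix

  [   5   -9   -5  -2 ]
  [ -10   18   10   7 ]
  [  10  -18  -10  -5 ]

[[1, -9/5, -1, 0], [0, 0, 0, 1], [0, 0, 0, 0]]

Multiply r1 by 1/5.
  [   1  -9/5   -1  -2/5 ]
  [ -10    18   10     7 ]
  [  10   -18  -10    -5 ]
Add 10 times r1 to r2.
  [  1  -9/5   -1  -2/5 ]
  [  0     0    0     3 ]
  [ 10   -18  -10    -5 ]
Subtract 10 times r1 from r3.
  [ 1  -9/5  -1  -2/5 ]
  [ 0     0   0     3 ]
  [ 0     0   0    -1 ]
Multiply r2 by 1/3.
  [ 1  -9/5  -1  -2/5 ]
  [ 0     0   0     1 ]
  [ 0     0   0    -1 ]
Add r2 to r3.
  [ 1  -9/5  -1  -2/5 ]
  [ 0     0   0     1 ]
  [ 0     0   0     0 ]
Add 2/5 times r2 to r1.
  [ 1  -9/5  -1  0 ]
  [ 0     0   0  1 ]
  [ 0     0   0  0 ]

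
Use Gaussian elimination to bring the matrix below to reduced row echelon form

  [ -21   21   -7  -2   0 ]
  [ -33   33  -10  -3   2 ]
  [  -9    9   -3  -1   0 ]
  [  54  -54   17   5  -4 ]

[[1, -1, 0, 0, 0], [0, 0, 1, 0, 0], [0, 0, 0, 1, 0], [0, 0, 0, 0, 1]]

R1 → -1/21·R1
  [   1   -1  1/3  2/21   0 ]
  [ -33   33  -10    -3   2 ]
  [  -9    9   -3    -1   0 ]
  [  54  -54   17     5  -4 ]
R2 → R2 + 33·R1
  [  1   -1  1/3  2/21   0 ]
  [  0    0    1   1/7   2 ]
  [ -9    9   -3    -1   0 ]
  [ 54  -54   17     5  -4 ]
R3 → R3 + 9·R1
  [  1   -1  1/3  2/21   0 ]
  [  0    0    1   1/7   2 ]
  [  0    0    0  -1/7   0 ]
  [ 54  -54   17     5  -4 ]
R4 → R4 − 54·R1
  [ 1  -1  1/3  2/21   0 ]
  [ 0   0    1   1/7   2 ]
  [ 0   0    0  -1/7   0 ]
  [ 0   0   -1  -1/7  -4 ]
R4 → R4 + R2
  [ 1  -1  1/3  2/21   0 ]
  [ 0   0    1   1/7   2 ]
  [ 0   0    0  -1/7   0 ]
  [ 0   0    0     0  -2 ]
R3 → -7·R3
  [ 1  -1  1/3  2/21   0 ]
  [ 0   0    1   1/7   2 ]
  [ 0   0    0     1   0 ]
  [ 0   0    0     0  -2 ]
R4 → -1/2·R4
  [ 1  -1  1/3  2/21  0 ]
  [ 0   0    1   1/7  2 ]
  [ 0   0    0     1  0 ]
  [ 0   0    0     0  1 ]
R2 → R2 − 2·R4
  [ 1  -1  1/3  2/21  0 ]
  [ 0   0    1   1/7  0 ]
  [ 0   0    0     1  0 ]
  [ 0   0    0     0  1 ]
R2 → R2 − 1/7·R3
  [ 1  -1  1/3  2/21  0 ]
  [ 0   0    1     0  0 ]
  [ 0   0    0     1  0 ]
  [ 0   0    0     0  1 ]
R1 → R1 − 2/21·R3
  [ 1  -1  1/3  0  0 ]
  [ 0   0    1  0  0 ]
  [ 0   0    0  1  0 ]
  [ 0   0    0  0  1 ]
R1 → R1 − 1/3·R2
  [ 1  -1  0  0  0 ]
  [ 0   0  1  0  0 ]
  [ 0   0  0  1  0 ]
  [ 0   0  0  0  1 ]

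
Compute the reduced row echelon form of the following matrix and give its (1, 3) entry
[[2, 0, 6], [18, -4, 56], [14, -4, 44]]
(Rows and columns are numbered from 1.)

Multiply r1 by 1/2.
  [  1   0   3 ]
  [ 18  -4  56 ]
  [ 14  -4  44 ]
Subtract 18 times r1 from r2.
  [  1   0   3 ]
  [  0  -4   2 ]
  [ 14  -4  44 ]
Subtract 14 times r1 from r3.
  [ 1   0  3 ]
  [ 0  -4  2 ]
  [ 0  -4  2 ]
Multiply r2 by -1/4.
  [ 1   0     3 ]
  [ 0   1  -1/2 ]
  [ 0  -4     2 ]
Add 4 times r2 to r3.
  [ 1  0     3 ]
  [ 0  1  -1/2 ]
  [ 0  0     0 ]

3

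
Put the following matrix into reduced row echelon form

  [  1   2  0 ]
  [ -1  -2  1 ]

[[1, 2, 0], [0, 0, 1]]

r2 → r2 + r1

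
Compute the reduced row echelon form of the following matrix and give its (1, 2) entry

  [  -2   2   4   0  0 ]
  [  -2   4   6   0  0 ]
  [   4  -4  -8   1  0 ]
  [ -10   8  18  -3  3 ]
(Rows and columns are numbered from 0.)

Multiply R1 by -1/2.
  [   1  -1  -2   0  0 ]
  [  -2   4   6   0  0 ]
  [   4  -4  -8   1  0 ]
  [ -10   8  18  -3  3 ]
Add 2 times R1 to R2.
  [   1  -1  -2   0  0 ]
  [   0   2   2   0  0 ]
  [   4  -4  -8   1  0 ]
  [ -10   8  18  -3  3 ]
Subtract 4 times R1 from R3.
  [   1  -1  -2   0  0 ]
  [   0   2   2   0  0 ]
  [   0   0   0   1  0 ]
  [ -10   8  18  -3  3 ]
Add 10 times R1 to R4.
  [ 1  -1  -2   0  0 ]
  [ 0   2   2   0  0 ]
  [ 0   0   0   1  0 ]
  [ 0  -2  -2  -3  3 ]
Multiply R2 by 1/2.
  [ 1  -1  -2   0  0 ]
  [ 0   1   1   0  0 ]
  [ 0   0   0   1  0 ]
  [ 0  -2  -2  -3  3 ]
Add 2 times R2 to R4.
  [ 1  -1  -2   0  0 ]
  [ 0   1   1   0  0 ]
  [ 0   0   0   1  0 ]
  [ 0   0   0  -3  3 ]
Add 3 times R3 to R4.
  [ 1  -1  -2  0  0 ]
  [ 0   1   1  0  0 ]
  [ 0   0   0  1  0 ]
  [ 0   0   0  0  3 ]
Multiply R4 by 1/3.
  [ 1  -1  -2  0  0 ]
  [ 0   1   1  0  0 ]
  [ 0   0   0  1  0 ]
  [ 0   0   0  0  1 ]
Add R2 to R1.
  [ 1  0  -1  0  0 ]
  [ 0  1   1  0  0 ]
  [ 0  0   0  1  0 ]
  [ 0  0   0  0  1 ]

1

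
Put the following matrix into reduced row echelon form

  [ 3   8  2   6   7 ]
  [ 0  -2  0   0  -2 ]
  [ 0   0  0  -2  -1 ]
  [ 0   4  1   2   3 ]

[[1, 0, 0, 0, 0], [0, 1, 0, 0, 1], [0, 0, 1, 0, -2], [0, 0, 0, 1, 1/2]]

R1 -> 1/3·R1
  [ 1  8/3  2/3   2  7/3 ]
  [ 0   -2    0   0   -2 ]
  [ 0    0    0  -2   -1 ]
  [ 0    4    1   2    3 ]
R2 -> -1/2·R2
  [ 1  8/3  2/3   2  7/3 ]
  [ 0    1    0   0    1 ]
  [ 0    0    0  -2   -1 ]
  [ 0    4    1   2    3 ]
R4 -> R4 − 4·R2
  [ 1  8/3  2/3   2  7/3 ]
  [ 0    1    0   0    1 ]
  [ 0    0    0  -2   -1 ]
  [ 0    0    1   2   -1 ]
R3 <=> R4
  [ 1  8/3  2/3   2  7/3 ]
  [ 0    1    0   0    1 ]
  [ 0    0    1   2   -1 ]
  [ 0    0    0  -2   -1 ]
R4 -> -1/2·R4
  [ 1  8/3  2/3  2  7/3 ]
  [ 0    1    0  0    1 ]
  [ 0    0    1  2   -1 ]
  [ 0    0    0  1  1/2 ]
R3 -> R3 − 2·R4
  [ 1  8/3  2/3  2  7/3 ]
  [ 0    1    0  0    1 ]
  [ 0    0    1  0   -2 ]
  [ 0    0    0  1  1/2 ]
R1 -> R1 − 2·R4
  [ 1  8/3  2/3  0  4/3 ]
  [ 0    1    0  0    1 ]
  [ 0    0    1  0   -2 ]
  [ 0    0    0  1  1/2 ]
R1 -> R1 − 2/3·R3
  [ 1  8/3  0  0  8/3 ]
  [ 0    1  0  0    1 ]
  [ 0    0  1  0   -2 ]
  [ 0    0  0  1  1/2 ]
R1 -> R1 − 8/3·R2
  [ 1  0  0  0    0 ]
  [ 0  1  0  0    1 ]
  [ 0  0  1  0   -2 ]
  [ 0  0  0  1  1/2 ]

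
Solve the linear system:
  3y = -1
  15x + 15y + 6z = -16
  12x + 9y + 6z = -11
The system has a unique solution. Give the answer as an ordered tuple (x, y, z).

(-1, -1/3, 2/3)

Form the augmented matrix and row-reduce:
  [  0   3  0  |   -1 ]
  [ 15  15  6  |  -16 ]
  [ 12   9  6  |  -11 ]
r1 <-> r2
  [ 15  15  6  |  -16 ]
  [  0   3  0  |   -1 ]
  [ 12   9  6  |  -11 ]
r1 → 1/15·r1
  [  1  1  2/5  |  -16/15 ]
  [  0  3    0  |      -1 ]
  [ 12  9    6  |     -11 ]
r3 → r3 − 12·r1
  [ 1   1  2/5  |  -16/15 ]
  [ 0   3    0  |      -1 ]
  [ 0  -3  6/5  |     9/5 ]
r2 → 1/3·r2
  [ 1   1  2/5  |  -16/15 ]
  [ 0   1    0  |    -1/3 ]
  [ 0  -3  6/5  |     9/5 ]
r3 → r3 + 3·r2
  [ 1  1  2/5  |  -16/15 ]
  [ 0  1    0  |    -1/3 ]
  [ 0  0  6/5  |     4/5 ]
r3 → 5/6·r3
  [ 1  1  2/5  |  -16/15 ]
  [ 0  1    0  |    -1/3 ]
  [ 0  0    1  |     2/3 ]
r1 → r1 − 2/5·r3
  [ 1  1  0  |  -4/3 ]
  [ 0  1  0  |  -1/3 ]
  [ 0  0  1  |   2/3 ]
r1 → r1 − r2
  [ 1  0  0  |    -1 ]
  [ 0  1  0  |  -1/3 ]
  [ 0  0  1  |   2/3 ]
Reading off the last column: x = -1, y = -1/3, z = 2/3.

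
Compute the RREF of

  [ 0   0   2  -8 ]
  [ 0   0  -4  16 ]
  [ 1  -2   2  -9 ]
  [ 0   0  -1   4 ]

r1 ↔ r3
  [ 1  -2   2  -9 ]
  [ 0   0  -4  16 ]
  [ 0   0   2  -8 ]
  [ 0   0  -1   4 ]
r2 := -1/4·r2
  [ 1  -2   2  -9 ]
  [ 0   0   1  -4 ]
  [ 0   0   2  -8 ]
  [ 0   0  -1   4 ]
r3 := r3 − 2·r2
  [ 1  -2   2  -9 ]
  [ 0   0   1  -4 ]
  [ 0   0   0   0 ]
  [ 0   0  -1   4 ]
r4 := r4 + r2
  [ 1  -2  2  -9 ]
  [ 0   0  1  -4 ]
  [ 0   0  0   0 ]
  [ 0   0  0   0 ]
r1 := r1 − 2·r2
  [ 1  -2  0  -1 ]
  [ 0   0  1  -4 ]
  [ 0   0  0   0 ]
  [ 0   0  0   0 ]

[[1, -2, 0, -1], [0, 0, 1, -4], [0, 0, 0, 0], [0, 0, 0, 0]]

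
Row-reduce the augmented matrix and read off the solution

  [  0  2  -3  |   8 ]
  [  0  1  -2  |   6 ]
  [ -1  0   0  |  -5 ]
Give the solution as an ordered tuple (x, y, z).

r1 <-> r3
  [ -1  0   0  |  -5 ]
  [  0  1  -2  |   6 ]
  [  0  2  -3  |   8 ]
r1 → -1·r1
  [ 1  0   0  |  5 ]
  [ 0  1  -2  |  6 ]
  [ 0  2  -3  |  8 ]
r3 → r3 − 2·r2
  [ 1  0   0  |   5 ]
  [ 0  1  -2  |   6 ]
  [ 0  0   1  |  -4 ]
r2 → r2 + 2·r3
  [ 1  0  0  |   5 ]
  [ 0  1  0  |  -2 ]
  [ 0  0  1  |  -4 ]
Reading off the last column: x = 5, y = -2, z = -4.

(5, -2, -4)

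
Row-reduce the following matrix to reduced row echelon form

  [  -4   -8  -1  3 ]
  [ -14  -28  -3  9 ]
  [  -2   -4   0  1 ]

Multiply R1 by -1/4.
  [   1    2  1/4  -3/4 ]
  [ -14  -28   -3     9 ]
  [  -2   -4    0     1 ]
Add 14 times R1 to R2.
  [  1   2  1/4  -3/4 ]
  [  0   0  1/2  -3/2 ]
  [ -2  -4    0     1 ]
Add 2 times R1 to R3.
  [ 1  2  1/4  -3/4 ]
  [ 0  0  1/2  -3/2 ]
  [ 0  0  1/2  -1/2 ]
Multiply R2 by 2.
  [ 1  2  1/4  -3/4 ]
  [ 0  0    1    -3 ]
  [ 0  0  1/2  -1/2 ]
Subtract 1/2 times R2 from R3.
  [ 1  2  1/4  -3/4 ]
  [ 0  0    1    -3 ]
  [ 0  0    0     1 ]
Add 3 times R3 to R2.
  [ 1  2  1/4  -3/4 ]
  [ 0  0    1     0 ]
  [ 0  0    0     1 ]
Add 3/4 times R3 to R1.
  [ 1  2  1/4  0 ]
  [ 0  0    1  0 ]
  [ 0  0    0  1 ]
Subtract 1/4 times R2 from R1.
  [ 1  2  0  0 ]
  [ 0  0  1  0 ]
  [ 0  0  0  1 ]

[[1, 2, 0, 0], [0, 0, 1, 0], [0, 0, 0, 1]]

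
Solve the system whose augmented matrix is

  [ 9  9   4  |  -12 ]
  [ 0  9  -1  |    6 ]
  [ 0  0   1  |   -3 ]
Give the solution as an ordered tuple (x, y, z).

R1 ← 1/9·R1
  [ 1  1  4/9  |  -4/3 ]
  [ 0  9   -1  |     6 ]
  [ 0  0    1  |    -3 ]
R2 ← 1/9·R2
  [ 1  1   4/9  |  -4/3 ]
  [ 0  1  -1/9  |   2/3 ]
  [ 0  0     1  |    -3 ]
R2 ← R2 + 1/9·R3
  [ 1  1  4/9  |  -4/3 ]
  [ 0  1    0  |   1/3 ]
  [ 0  0    1  |    -3 ]
R1 ← R1 − 4/9·R3
  [ 1  1  0  |    0 ]
  [ 0  1  0  |  1/3 ]
  [ 0  0  1  |   -3 ]
R1 ← R1 − R2
  [ 1  0  0  |  -1/3 ]
  [ 0  1  0  |   1/3 ]
  [ 0  0  1  |    -3 ]
Reading off the last column: x = -1/3, y = 1/3, z = -3.

(-1/3, 1/3, -3)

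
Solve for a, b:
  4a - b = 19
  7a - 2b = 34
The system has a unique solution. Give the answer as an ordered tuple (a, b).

Form the augmented matrix and row-reduce:
  [ 4  -1  |  19 ]
  [ 7  -2  |  34 ]
R1 := 1/4·R1
  [ 1  -1/4  |  19/4 ]
  [ 7    -2  |    34 ]
R2 := R2 − 7·R1
  [ 1  -1/4  |  19/4 ]
  [ 0  -1/4  |   3/4 ]
R2 := -4·R2
  [ 1  -1/4  |  19/4 ]
  [ 0     1  |    -3 ]
R1 := R1 + 1/4·R2
  [ 1  0  |   4 ]
  [ 0  1  |  -3 ]
Reading off the last column: a = 4, b = -3.

(4, -3)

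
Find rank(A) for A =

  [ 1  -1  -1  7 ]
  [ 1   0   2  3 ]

rank = 2

ρ2 := ρ2 − ρ1
  [ 1  -1  -1   7 ]
  [ 0   1   3  -4 ]
ρ1 := ρ1 + ρ2
  [ 1  0  2   3 ]
  [ 0  1  3  -4 ]
The reduced form has 2 nonzero rows.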